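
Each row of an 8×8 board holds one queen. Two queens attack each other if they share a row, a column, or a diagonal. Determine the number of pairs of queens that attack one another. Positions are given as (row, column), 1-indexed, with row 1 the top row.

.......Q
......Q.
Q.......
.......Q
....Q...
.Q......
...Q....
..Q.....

3

Same column: (1,8)–(4,8) (column 8).
Same diagonal: (1,8)–(2,7) (|1−2| = |8−7| = 1); (7,4)–(8,3) (|7−8| = |4−3| = 1).
Total attacking pairs: 3.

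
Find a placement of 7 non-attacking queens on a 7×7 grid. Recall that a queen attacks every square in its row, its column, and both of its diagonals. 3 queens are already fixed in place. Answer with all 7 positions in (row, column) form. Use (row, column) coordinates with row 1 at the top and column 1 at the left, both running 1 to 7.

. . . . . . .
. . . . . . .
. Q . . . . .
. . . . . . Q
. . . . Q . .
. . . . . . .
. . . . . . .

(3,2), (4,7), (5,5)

(1,6) (2,4) (3,2) (4,7) (5,5) (6,3) (7,1)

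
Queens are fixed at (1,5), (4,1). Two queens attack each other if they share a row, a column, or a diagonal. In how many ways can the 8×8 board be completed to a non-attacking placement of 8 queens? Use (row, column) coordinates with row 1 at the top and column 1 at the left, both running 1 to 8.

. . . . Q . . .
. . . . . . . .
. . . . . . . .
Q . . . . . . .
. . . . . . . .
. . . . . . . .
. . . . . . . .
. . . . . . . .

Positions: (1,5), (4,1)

Branch on row 2: col 2 → 2; col 7 → 1; col 8 → 2.
Sum: 2 + 1 + 2 = 5.

5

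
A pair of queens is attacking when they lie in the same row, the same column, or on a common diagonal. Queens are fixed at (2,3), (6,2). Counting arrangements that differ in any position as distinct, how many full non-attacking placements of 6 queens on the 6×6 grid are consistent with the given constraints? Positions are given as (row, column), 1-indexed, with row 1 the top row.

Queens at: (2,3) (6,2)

Branch on row 1: col 1 → 0; col 5 → 1; col 6 → 0.
Sum: 0 + 1 + 0 = 1.

1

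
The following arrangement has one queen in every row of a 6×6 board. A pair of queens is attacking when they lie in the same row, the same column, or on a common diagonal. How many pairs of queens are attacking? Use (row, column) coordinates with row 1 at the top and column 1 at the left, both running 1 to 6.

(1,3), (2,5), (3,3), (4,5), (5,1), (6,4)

3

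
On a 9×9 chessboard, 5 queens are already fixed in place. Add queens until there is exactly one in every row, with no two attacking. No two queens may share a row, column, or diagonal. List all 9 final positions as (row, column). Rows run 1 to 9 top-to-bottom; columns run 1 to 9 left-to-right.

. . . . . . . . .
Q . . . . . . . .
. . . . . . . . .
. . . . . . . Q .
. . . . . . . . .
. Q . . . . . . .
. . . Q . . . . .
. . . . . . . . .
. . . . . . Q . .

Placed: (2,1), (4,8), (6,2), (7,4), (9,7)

Row 1: attacked by (2,1)→{1,2}; (4,8)→{5,8}; (6,2)→{2,7}; (7,4)→{4}; (9,7)→{7}. Safe: 3, 6, 9. Place at column 3.
Row 3: attacked by (1,3)→{1,3,5}; (2,1)→{1,2}; (4,8)→{7,8,9}; (6,2)→{2,5}; (7,4)→{4,8}; (9,7)→{1,7}. Safe: 6. Place at column 6.
Row 5: attacked by (1,3)→{3,7}; (2,1)→{1,4}; (3,6)→{4,6,8}; (4,8)→{7,8,9}; (6,2)→{1,2,3}; (7,4)→{2,4,6}; (9,7)→{3,7}. Safe: 5. Place at column 5.
Row 8: attacked by (1,3)→{3}; (2,1)→{1,7}; (3,6)→{1,6}; (4,8)→{4,8}; (5,5)→{2,5,8}; (6,2)→{2,4}; (7,4)→{3,4,5}; (9,7)→{6,7,8}. Safe: 9. Place at column 9.
Columns [3, 1, 6, 8, 5, 2, 4, 9, 7], r−c [-2, 1, -3, -4, 0, 4, 3, -1, 2], r+c [4, 3, 9, 12, 10, 8, 11, 17, 16] are all distinct, so no two queens attack.

(1,3) (2,1) (3,6) (4,8) (5,5) (6,2) (7,4) (8,9) (9,7)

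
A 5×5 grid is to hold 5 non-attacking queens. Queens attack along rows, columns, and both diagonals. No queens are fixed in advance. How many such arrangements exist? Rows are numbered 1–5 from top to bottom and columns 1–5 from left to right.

10

Branch on row 1: col 1 → 2; col 2 → 2; col 3 → 2; col 4 → 2; col 5 → 2.
Sum: 2 + 2 + 2 + 2 + 2 = 10.
(This is the classic 5-queens count.)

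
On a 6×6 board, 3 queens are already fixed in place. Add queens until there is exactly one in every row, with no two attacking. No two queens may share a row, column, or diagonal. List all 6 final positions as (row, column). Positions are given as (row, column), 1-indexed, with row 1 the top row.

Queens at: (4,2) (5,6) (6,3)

(1,4) (2,1) (3,5) (4,2) (5,6) (6,3)

Row 1: attacked by (4,2)→{2,5}; (5,6)→{2,6}; (6,3)→{3}. Safe: 1, 4. Place at column 4.
Row 2: attacked by (1,4)→{3,4,5}; (4,2)→{2,4}; (5,6)→{3,6}; (6,3)→{3}. Safe: 1. Place at column 1.
Row 3: attacked by (1,4)→{2,4,6}; (2,1)→{1,2}; (4,2)→{1,2,3}; (5,6)→{4,6}; (6,3)→{3,6}. Safe: 5. Place at column 5.
Columns [4, 1, 5, 2, 6, 3], r−c [-3, 1, -2, 2, -1, 3], r+c [5, 3, 8, 6, 11, 9] are all distinct, so no two queens attack.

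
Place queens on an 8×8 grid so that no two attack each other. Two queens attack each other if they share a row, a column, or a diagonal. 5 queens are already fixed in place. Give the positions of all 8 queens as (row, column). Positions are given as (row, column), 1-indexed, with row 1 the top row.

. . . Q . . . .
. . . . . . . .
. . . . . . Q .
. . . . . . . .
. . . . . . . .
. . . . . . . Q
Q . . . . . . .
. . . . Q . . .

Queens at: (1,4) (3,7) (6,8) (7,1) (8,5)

(1,4) (2,2) (3,7) (4,3) (5,6) (6,8) (7,1) (8,5)

Row 2: attacked by (1,4)→{3,4,5}; (3,7)→{6,7,8}; (6,8)→{4,8}; (7,1)→{1,6}; (8,5)→{5}. Safe: 2. Place at column 2.
Row 4: attacked by (1,4)→{1,4,7}; (2,2)→{2,4}; (3,7)→{6,7,8}; (6,8)→{6,8}; (7,1)→{1,4}; (8,5)→{1,5}. Safe: 3. Place at column 3.
Row 5: attacked by (1,4)→{4,8}; (2,2)→{2,5}; (3,7)→{5,7}; (4,3)→{2,3,4}; (6,8)→{7,8}; (7,1)→{1,3}; (8,5)→{2,5,8}. Safe: 6. Place at column 6.
Columns [4, 2, 7, 3, 6, 8, 1, 5], r−c [-3, 0, -4, 1, -1, -2, 6, 3], r+c [5, 4, 10, 7, 11, 14, 8, 13] are all distinct, so no two queens attack.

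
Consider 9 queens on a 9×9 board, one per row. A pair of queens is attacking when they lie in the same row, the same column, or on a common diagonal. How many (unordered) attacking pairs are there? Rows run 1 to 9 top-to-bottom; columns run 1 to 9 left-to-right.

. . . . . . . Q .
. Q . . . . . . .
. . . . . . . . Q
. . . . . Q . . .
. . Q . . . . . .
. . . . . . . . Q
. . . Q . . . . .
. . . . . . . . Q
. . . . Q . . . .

Same column: (3,9)–(6,9) (column 9); (3,9)–(8,9) (column 9); (6,9)–(8,9) (column 9).
Total attacking pairs: 3.

3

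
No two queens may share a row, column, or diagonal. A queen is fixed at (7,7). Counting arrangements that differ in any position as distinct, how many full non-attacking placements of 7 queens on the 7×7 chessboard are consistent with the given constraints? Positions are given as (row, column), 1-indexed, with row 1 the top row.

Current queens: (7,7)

4

Branch on row 1: col 2 → 1; col 3 → 1; col 4 → 1; col 5 → 1; col 6 → 0.
Sum: 1 + 1 + 1 + 1 + 0 = 4.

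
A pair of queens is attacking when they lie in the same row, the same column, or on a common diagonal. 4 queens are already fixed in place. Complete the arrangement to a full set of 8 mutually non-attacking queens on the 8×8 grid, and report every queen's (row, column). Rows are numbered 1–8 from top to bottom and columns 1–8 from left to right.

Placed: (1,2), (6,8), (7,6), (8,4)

Row 2: attacked by (1,2)→{1,2,3}; (6,8)→{4,8}; (7,6)→{1,6}; (8,4)→{4}. Safe: 5, 7. Place at column 5.
Row 3: attacked by (1,2)→{2,4}; (2,5)→{4,5,6}; (6,8)→{5,8}; (7,6)→{2,6}; (8,4)→{4}. Safe: 1, 3, 7. Place at column 7.
Row 4: attacked by (1,2)→{2,5}; (2,5)→{3,5,7}; (3,7)→{6,7,8}; (6,8)→{6,8}; (7,6)→{3,6}; (8,4)→{4,8}. Safe: 1. Place at column 1.
Row 5: attacked by (1,2)→{2,6}; (2,5)→{2,5,8}; (3,7)→{5,7}; (4,1)→{1,2}; (6,8)→{7,8}; (7,6)→{4,6,8}; (8,4)→{1,4,7}. Safe: 3. Place at column 3.
Columns [2, 5, 7, 1, 3, 8, 6, 4], r−c [-1, -3, -4, 3, 2, -2, 1, 4], r+c [3, 7, 10, 5, 8, 14, 13, 12] are all distinct, so no two queens attack.

(1,2) (2,5) (3,7) (4,1) (5,3) (6,8) (7,6) (8,4)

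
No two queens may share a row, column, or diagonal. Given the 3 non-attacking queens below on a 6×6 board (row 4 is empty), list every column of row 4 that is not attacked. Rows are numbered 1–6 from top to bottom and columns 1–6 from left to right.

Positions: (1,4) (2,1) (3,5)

(1,4) attacks row 4 at column 4 and diagonals 1.
(2,1) attacks row 4 at column 1 and diagonals 3.
(3,5) attacks row 4 at column 5 and diagonals 4, 6.
Attacked columns: {1, 3, 4, 5, 6}. Safe: {2}.

columns 2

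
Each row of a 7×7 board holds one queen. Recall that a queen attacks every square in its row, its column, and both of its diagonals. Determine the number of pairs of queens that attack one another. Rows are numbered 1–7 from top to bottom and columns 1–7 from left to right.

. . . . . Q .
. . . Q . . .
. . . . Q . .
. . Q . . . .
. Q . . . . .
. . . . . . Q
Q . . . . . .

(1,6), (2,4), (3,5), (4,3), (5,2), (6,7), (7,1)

5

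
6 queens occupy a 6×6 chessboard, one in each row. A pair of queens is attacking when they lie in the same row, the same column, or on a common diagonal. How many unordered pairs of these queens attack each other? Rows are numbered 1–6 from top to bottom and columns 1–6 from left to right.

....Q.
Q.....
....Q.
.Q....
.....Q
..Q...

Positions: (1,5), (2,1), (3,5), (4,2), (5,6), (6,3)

2

Same column: (1,5)–(3,5) (column 5).
Same diagonal: (1,5)–(4,2) (|1−4| = |5−2| = 3).
Total attacking pairs: 2.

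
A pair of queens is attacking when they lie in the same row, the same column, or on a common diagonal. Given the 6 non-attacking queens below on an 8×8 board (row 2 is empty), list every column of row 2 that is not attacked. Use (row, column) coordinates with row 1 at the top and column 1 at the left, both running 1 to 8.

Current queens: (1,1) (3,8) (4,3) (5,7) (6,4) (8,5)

columns 6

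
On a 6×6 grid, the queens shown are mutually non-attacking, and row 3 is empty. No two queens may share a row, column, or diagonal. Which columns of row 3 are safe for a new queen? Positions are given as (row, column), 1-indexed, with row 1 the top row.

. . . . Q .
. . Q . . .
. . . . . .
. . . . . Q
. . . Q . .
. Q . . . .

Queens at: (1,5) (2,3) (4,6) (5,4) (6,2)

columns 1

(1,5) attacks row 3 at column 5 and diagonals 3.
(2,3) attacks row 3 at column 3 and diagonals 2, 4.
(4,6) attacks row 3 at column 6 and diagonals 5.
(5,4) attacks row 3 at column 4 and diagonals 2, 6.
(6,2) attacks row 3 at column 2 and diagonals 5.
Attacked columns: {2, 3, 4, 5, 6}. Safe: {1}.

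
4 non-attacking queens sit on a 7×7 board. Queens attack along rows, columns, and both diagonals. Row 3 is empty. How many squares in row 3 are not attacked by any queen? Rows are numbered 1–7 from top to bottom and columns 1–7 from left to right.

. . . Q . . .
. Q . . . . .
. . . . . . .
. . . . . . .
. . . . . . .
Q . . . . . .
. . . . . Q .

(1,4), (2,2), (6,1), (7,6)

2

(1,4) attacks row 3 at column 4 and diagonals 2, 6.
(2,2) attacks row 3 at column 2 and diagonals 1, 3.
(6,1) attacks row 3 at column 1 and diagonals 4.
(7,6) attacks row 3 at column 6 and diagonals 2.
Attacked columns: {1, 2, 3, 4, 6}. Safe: {5, 7}.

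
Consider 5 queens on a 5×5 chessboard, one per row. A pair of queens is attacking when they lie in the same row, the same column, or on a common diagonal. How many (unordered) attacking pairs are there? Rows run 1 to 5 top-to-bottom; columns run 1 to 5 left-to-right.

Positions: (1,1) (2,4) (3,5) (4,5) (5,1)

4

Same column: (1,1)–(5,1) (column 1); (3,5)–(4,5) (column 5).
Same diagonal: (2,4)–(3,5) (|2−3| = |4−5| = 1); (2,4)–(5,1) (|2−5| = |4−1| = 3).
Total attacking pairs: 4.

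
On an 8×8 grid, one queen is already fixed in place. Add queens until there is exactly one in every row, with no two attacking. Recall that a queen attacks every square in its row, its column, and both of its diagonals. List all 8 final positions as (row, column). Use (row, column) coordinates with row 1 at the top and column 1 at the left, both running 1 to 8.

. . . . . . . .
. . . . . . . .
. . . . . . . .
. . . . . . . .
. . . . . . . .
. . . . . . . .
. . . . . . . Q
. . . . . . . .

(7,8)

(1,6) (2,2) (3,7) (4,1) (5,3) (6,5) (7,8) (8,4)

Row 1: attacked by (7,8)→{2,8}. Safe: 1, 3, 4, 5, 6, 7. Place at column 6.
Row 2: attacked by (1,6)→{5,6,7}; (7,8)→{3,8}. Safe: 1, 2, 4. Place at column 2.
Row 3: attacked by (1,6)→{4,6,8}; (2,2)→{1,2,3}; (7,8)→{4,8}. Safe: 5, 7. Place at column 7.
Row 4: attacked by (1,6)→{3,6}; (2,2)→{2,4}; (3,7)→{6,7,8}; (7,8)→{5,8}. Safe: 1. Place at column 1.
Row 5: attacked by (1,6)→{2,6}; (2,2)→{2,5}; (3,7)→{5,7}; (4,1)→{1,2}; (7,8)→{6,8}. Safe: 3, 4. Place at column 3.
Row 6: attacked by (1,6)→{1,6}; (2,2)→{2,6}; (3,7)→{4,7}; (4,1)→{1,3}; (5,3)→{2,3,4}; (7,8)→{7,8}. Safe: 5. Place at column 5.
Row 8: attacked by (1,6)→{6}; (2,2)→{2,8}; (3,7)→{2,7}; (4,1)→{1,5}; (5,3)→{3,6}; (6,5)→{3,5,7}; (7,8)→{7,8}. Safe: 4. Place at column 4.
Columns [6, 2, 7, 1, 3, 5, 8, 4], r−c [-5, 0, -4, 3, 2, 1, -1, 4], r+c [7, 4, 10, 5, 8, 11, 15, 12] are all distinct, so no two queens attack.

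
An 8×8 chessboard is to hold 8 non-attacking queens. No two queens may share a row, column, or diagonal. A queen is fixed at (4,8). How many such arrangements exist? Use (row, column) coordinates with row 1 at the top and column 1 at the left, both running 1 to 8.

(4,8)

Branch on row 1: col 1 → 1; col 2 → 2; col 3 → 4; col 4 → 5; col 6 → 4; col 7 → 2.
Sum: 1 + 2 + 4 + 5 + 4 + 2 = 18.

18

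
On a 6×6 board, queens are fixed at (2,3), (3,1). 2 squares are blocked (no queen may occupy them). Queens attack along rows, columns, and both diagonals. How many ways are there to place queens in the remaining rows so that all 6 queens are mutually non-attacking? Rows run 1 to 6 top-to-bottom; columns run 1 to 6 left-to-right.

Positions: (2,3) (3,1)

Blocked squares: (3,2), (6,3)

1

Branch on row 1: col 5 → 1; col 6 → 0.
Sum: 1 + 0 = 1.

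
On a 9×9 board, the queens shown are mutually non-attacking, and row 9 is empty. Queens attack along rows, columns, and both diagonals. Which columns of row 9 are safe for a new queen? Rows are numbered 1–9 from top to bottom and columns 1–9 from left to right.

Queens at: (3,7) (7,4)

(3,7) attacks row 9 at column 7 and diagonals 1.
(7,4) attacks row 9 at column 4 and diagonals 2, 6.
Attacked columns: {1, 2, 4, 6, 7}. Safe: {3, 5, 8, 9}.

columns 3, 5, 8, 9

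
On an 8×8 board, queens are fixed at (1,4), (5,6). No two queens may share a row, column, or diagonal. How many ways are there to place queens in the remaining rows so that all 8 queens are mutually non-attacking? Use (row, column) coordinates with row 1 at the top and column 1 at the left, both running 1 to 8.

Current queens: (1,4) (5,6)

6

Branch on row 2: col 1 → 1; col 2 → 3; col 7 → 1; col 8 → 1.
Sum: 1 + 3 + 1 + 1 = 6.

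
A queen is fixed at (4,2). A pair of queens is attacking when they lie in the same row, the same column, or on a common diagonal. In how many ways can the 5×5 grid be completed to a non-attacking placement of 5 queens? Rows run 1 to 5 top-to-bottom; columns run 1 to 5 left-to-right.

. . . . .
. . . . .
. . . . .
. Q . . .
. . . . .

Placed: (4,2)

Branch on row 1: col 1 → 1; col 3 → 1; col 4 → 0.
Sum: 1 + 1 + 0 = 2.

2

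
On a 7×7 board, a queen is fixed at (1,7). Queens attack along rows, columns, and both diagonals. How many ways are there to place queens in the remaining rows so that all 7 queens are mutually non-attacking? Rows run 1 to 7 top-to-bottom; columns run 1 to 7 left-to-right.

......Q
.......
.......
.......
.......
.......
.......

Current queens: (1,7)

4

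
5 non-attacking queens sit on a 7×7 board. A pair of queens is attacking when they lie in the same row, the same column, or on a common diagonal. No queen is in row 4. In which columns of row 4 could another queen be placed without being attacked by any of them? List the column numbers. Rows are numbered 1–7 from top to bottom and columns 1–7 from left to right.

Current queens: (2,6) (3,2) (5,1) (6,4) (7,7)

columns 5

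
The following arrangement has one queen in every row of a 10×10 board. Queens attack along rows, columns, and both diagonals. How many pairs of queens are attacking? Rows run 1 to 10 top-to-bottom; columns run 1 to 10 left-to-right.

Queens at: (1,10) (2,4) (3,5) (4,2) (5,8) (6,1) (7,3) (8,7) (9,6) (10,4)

Same column: (2,4)–(10,4) (column 4).
Same diagonal: (2,4)–(3,5) (|2−3| = |4−5| = 1); (2,4)–(4,2) (|2−4| = |4−2| = 2); (8,7)–(9,6) (|8−9| = |7−6| = 1).
Total attacking pairs: 4.

4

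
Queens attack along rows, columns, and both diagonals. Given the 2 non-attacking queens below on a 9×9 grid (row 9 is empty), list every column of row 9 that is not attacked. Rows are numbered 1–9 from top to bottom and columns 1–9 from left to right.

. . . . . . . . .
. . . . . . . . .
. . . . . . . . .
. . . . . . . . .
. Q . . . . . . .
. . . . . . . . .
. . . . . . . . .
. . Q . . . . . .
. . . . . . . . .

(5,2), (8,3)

(5,2) attacks row 9 at column 2 and diagonals 6.
(8,3) attacks row 9 at column 3 and diagonals 2, 4.
Attacked columns: {2, 3, 4, 6}. Safe: {1, 5, 7, 8, 9}.

columns 1, 5, 7, 8, 9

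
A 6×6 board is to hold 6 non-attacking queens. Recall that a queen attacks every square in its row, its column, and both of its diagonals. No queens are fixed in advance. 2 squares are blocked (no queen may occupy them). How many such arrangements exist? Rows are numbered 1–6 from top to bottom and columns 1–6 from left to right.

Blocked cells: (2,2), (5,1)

3

Branch on row 1: col 1 → 0; col 2 → 1; col 3 → 0; col 4 → 1; col 5 → 1; col 6 → 0.
Sum: 0 + 1 + 0 + 1 + 1 + 0 = 3.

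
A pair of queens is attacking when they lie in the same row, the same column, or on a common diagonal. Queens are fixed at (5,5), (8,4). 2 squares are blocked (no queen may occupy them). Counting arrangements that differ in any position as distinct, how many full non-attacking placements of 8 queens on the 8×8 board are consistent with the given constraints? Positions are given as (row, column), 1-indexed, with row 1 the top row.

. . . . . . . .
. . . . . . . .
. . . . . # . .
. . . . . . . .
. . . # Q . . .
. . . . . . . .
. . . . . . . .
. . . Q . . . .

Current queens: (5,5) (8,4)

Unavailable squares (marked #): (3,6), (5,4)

Branch on row 1: col 2 → 0; col 3 → 2; col 6 → 1; col 7 → 1; col 8 → 0.
Sum: 0 + 2 + 1 + 1 + 0 = 4.

4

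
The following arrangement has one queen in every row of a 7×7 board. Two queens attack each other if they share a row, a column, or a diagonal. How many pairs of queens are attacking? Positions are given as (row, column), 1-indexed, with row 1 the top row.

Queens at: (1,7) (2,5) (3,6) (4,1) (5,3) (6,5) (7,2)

4

Same column: (2,5)–(6,5) (column 5).
Same diagonal: (1,7)–(5,3) (|1−5| = |7−3| = 4); (2,5)–(3,6) (|2−3| = |5−6| = 1); (3,6)–(7,2) (|3−7| = |6−2| = 4).
Total attacking pairs: 4.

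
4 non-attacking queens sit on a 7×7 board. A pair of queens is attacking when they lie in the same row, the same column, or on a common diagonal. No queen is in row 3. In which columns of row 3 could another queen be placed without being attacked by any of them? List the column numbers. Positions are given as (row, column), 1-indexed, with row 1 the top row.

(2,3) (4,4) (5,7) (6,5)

(2,3) attacks row 3 at column 3 and diagonals 2, 4.
(4,4) attacks row 3 at column 4 and diagonals 3, 5.
(5,7) attacks row 3 at column 7 and diagonals 5.
(6,5) attacks row 3 at column 5 and diagonals 2.
Attacked columns: {2, 3, 4, 5, 7}. Safe: {1, 6}.

columns 1, 6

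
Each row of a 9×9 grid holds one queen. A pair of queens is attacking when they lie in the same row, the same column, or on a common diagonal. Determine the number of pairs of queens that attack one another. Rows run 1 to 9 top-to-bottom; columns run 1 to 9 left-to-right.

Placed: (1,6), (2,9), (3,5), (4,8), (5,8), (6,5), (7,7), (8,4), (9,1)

Same column: (3,5)–(6,5) (column 5); (4,8)–(5,8) (column 8).
Same diagonal: (2,9)–(6,5) (|2−6| = |9−5| = 4); (4,8)–(8,4) (|4−8| = |8−4| = 4).
Total attacking pairs: 4.

4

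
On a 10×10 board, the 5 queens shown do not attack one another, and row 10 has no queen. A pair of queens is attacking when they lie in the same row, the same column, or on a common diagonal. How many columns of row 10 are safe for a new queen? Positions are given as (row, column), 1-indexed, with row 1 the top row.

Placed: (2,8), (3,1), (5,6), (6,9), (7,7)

(2,8) attacks row 10 at column 8.
(3,1) attacks row 10 at column 1 and diagonals 8.
(5,6) attacks row 10 at column 6 and diagonals 1.
(6,9) attacks row 10 at column 9 and diagonals 5.
(7,7) attacks row 10 at column 7 and diagonals 4, 10.
Attacked columns: {1, 4, 5, 6, 7, 8, 9, 10}. Safe: {2, 3}.

2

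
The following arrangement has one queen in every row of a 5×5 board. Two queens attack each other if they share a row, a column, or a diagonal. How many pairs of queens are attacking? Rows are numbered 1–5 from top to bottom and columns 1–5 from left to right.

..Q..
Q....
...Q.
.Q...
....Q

0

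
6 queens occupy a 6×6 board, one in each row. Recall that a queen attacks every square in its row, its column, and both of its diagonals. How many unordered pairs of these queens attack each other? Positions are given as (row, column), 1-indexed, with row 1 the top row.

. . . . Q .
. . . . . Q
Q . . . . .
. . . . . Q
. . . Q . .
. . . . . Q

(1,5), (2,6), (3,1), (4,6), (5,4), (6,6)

Same column: (2,6)–(4,6) (column 6); (2,6)–(6,6) (column 6); (4,6)–(6,6) (column 6).
Same diagonal: (1,5)–(2,6) (|1−2| = |5−6| = 1).
Total attacking pairs: 4.

4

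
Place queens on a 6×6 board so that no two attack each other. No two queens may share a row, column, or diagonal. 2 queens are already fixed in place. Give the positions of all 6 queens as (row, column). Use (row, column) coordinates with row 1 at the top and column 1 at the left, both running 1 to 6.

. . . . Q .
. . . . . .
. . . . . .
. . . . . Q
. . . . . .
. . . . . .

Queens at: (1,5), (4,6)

Row 2: attacked by (1,5)→{4,5,6}; (4,6)→{4,6}. Safe: 1, 2, 3. Place at column 3.
Row 3: attacked by (1,5)→{3,5}; (2,3)→{2,3,4}; (4,6)→{5,6}. Safe: 1. Place at column 1.
Row 5: attacked by (1,5)→{1,5}; (2,3)→{3,6}; (3,1)→{1,3}; (4,6)→{5,6}. Safe: 2, 4. Place at column 4.
Row 6: attacked by (1,5)→{5}; (2,3)→{3}; (3,1)→{1,4}; (4,6)→{4,6}; (5,4)→{3,4,5}. Safe: 2. Place at column 2.
Columns [5, 3, 1, 6, 4, 2], r−c [-4, -1, 2, -2, 1, 4], r+c [6, 5, 4, 10, 9, 8] are all distinct, so no two queens attack.

(1,5) (2,3) (3,1) (4,6) (5,4) (6,2)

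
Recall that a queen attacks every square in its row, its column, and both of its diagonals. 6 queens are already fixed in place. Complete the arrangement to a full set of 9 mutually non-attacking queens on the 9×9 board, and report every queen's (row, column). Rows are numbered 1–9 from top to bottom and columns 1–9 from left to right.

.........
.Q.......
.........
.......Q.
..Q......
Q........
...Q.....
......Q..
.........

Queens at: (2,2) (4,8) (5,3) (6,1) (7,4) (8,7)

(1,9) (2,2) (3,6) (4,8) (5,3) (6,1) (7,4) (8,7) (9,5)

Row 1: attacked by (2,2)→{1,2,3}; (4,8)→{5,8}; (5,3)→{3,7}; (6,1)→{1,6}; (7,4)→{4}; (8,7)→{7}. Safe: 9. Place at column 9.
Row 3: attacked by (1,9)→{7,9}; (2,2)→{1,2,3}; (4,8)→{7,8,9}; (5,3)→{1,3,5}; (6,1)→{1,4}; (7,4)→{4,8}; (8,7)→{2,7}. Safe: 6. Place at column 6.
Row 9: attacked by (1,9)→{1,9}; (2,2)→{2,9}; (3,6)→{6}; (4,8)→{3,8}; (5,3)→{3,7}; (6,1)→{1,4}; (7,4)→{2,4,6}; (8,7)→{6,7,8}. Safe: 5. Place at column 5.
Columns [9, 2, 6, 8, 3, 1, 4, 7, 5], r−c [-8, 0, -3, -4, 2, 5, 3, 1, 4], r+c [10, 4, 9, 12, 8, 7, 11, 15, 14] are all distinct, so no two queens attack.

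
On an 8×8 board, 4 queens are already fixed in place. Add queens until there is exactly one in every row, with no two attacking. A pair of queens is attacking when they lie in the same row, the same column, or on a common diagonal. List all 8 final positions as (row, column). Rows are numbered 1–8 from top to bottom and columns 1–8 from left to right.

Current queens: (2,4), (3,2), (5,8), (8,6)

(1,7) (2,4) (3,2) (4,5) (5,8) (6,1) (7,3) (8,6)

Row 1: attacked by (2,4)→{3,4,5}; (3,2)→{2,4}; (5,8)→{4,8}; (8,6)→{6}. Safe: 1, 7. Place at column 7.
Row 4: attacked by (1,7)→{4,7}; (2,4)→{2,4,6}; (3,2)→{1,2,3}; (5,8)→{7,8}; (8,6)→{2,6}. Safe: 5. Place at column 5.
Row 6: attacked by (1,7)→{2,7}; (2,4)→{4,8}; (3,2)→{2,5}; (4,5)→{3,5,7}; (5,8)→{7,8}; (8,6)→{4,6,8}. Safe: 1. Place at column 1.
Row 7: attacked by (1,7)→{1,7}; (2,4)→{4}; (3,2)→{2,6}; (4,5)→{2,5,8}; (5,8)→{6,8}; (6,1)→{1,2}; (8,6)→{5,6,7}. Safe: 3. Place at column 3.
Columns [7, 4, 2, 5, 8, 1, 3, 6], r−c [-6, -2, 1, -1, -3, 5, 4, 2], r+c [8, 6, 5, 9, 13, 7, 10, 14] are all distinct, so no two queens attack.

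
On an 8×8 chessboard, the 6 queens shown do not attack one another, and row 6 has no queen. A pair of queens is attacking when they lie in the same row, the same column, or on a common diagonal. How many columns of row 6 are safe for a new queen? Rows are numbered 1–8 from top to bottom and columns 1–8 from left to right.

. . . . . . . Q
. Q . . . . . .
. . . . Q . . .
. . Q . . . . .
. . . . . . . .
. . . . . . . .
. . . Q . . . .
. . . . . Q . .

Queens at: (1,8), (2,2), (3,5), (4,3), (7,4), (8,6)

(1,8) attacks row 6 at column 8 and diagonals 3.
(2,2) attacks row 6 at column 2 and diagonals 6.
(3,5) attacks row 6 at column 5 and diagonals 2, 8.
(4,3) attacks row 6 at column 3 and diagonals 1, 5.
(7,4) attacks row 6 at column 4 and diagonals 3, 5.
(8,6) attacks row 6 at column 6 and diagonals 4, 8.
Attacked columns: {1, 2, 3, 4, 5, 6, 8}. Safe: {7}.

1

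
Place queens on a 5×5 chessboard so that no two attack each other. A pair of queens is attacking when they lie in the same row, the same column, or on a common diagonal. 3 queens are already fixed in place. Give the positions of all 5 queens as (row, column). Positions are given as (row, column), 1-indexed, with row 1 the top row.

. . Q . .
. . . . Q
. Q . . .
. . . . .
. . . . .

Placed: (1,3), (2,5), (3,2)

(1,3) (2,5) (3,2) (4,4) (5,1)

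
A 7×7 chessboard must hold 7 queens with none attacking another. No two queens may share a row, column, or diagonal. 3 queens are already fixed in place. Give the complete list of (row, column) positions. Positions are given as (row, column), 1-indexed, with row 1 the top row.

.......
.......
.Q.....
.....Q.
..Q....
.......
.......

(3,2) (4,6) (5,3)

Row 1: attacked by (3,2)→{2,4}; (4,6)→{3,6}; (5,3)→{3,7}. Safe: 1, 5. Place at column 1.
Row 2: attacked by (1,1)→{1,2}; (3,2)→{1,2,3}; (4,6)→{4,6}; (5,3)→{3,6}. Safe: 5, 7. Place at column 5.
Row 6: attacked by (1,1)→{1,6}; (2,5)→{1,5}; (3,2)→{2,5}; (4,6)→{4,6}; (5,3)→{2,3,4}. Safe: 7. Place at column 7.
Row 7: attacked by (1,1)→{1,7}; (2,5)→{5}; (3,2)→{2,6}; (4,6)→{3,6}; (5,3)→{1,3,5}; (6,7)→{6,7}. Safe: 4. Place at column 4.
Columns [1, 5, 2, 6, 3, 7, 4], r−c [0, -3, 1, -2, 2, -1, 3], r+c [2, 7, 5, 10, 8, 13, 11] are all distinct, so no two queens attack.

(1,1) (2,5) (3,2) (4,6) (5,3) (6,7) (7,4)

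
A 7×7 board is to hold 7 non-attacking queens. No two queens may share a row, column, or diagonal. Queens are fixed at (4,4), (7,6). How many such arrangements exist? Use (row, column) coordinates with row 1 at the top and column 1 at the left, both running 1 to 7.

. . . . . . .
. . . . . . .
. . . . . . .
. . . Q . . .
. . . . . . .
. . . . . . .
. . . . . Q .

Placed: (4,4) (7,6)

Branch on row 1: col 2 → 2; col 3 → 0; col 5 → 0.
Sum: 2 + 0 + 0 = 2.

2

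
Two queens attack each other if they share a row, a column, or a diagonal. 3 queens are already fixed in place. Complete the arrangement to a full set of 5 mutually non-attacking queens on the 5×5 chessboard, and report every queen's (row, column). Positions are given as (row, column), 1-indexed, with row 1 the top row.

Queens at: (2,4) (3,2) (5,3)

Row 1: attacked by (2,4)→{3,4,5}; (3,2)→{2,4}; (5,3)→{3}. Safe: 1. Place at column 1.
Row 4: attacked by (1,1)→{1,4}; (2,4)→{2,4}; (3,2)→{1,2,3}; (5,3)→{2,3,4}. Safe: 5. Place at column 5.
Columns [1, 4, 2, 5, 3], r−c [0, -2, 1, -1, 2], r+c [2, 6, 5, 9, 8] are all distinct, so no two queens attack.

(1,1) (2,4) (3,2) (4,5) (5,3)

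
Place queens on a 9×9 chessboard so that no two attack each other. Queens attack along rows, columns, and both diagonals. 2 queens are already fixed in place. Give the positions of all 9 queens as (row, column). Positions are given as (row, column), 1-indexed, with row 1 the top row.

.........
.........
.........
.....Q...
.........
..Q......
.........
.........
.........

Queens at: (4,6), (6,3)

Row 1: attacked by (4,6)→{3,6,9}; (6,3)→{3,8}. Safe: 1, 2, 4, 5, 7. Place at column 7.
Row 2: attacked by (1,7)→{6,7,8}; (4,6)→{4,6,8}; (6,3)→{3,7}. Safe: 1, 2, 5, 9. Place at column 2.
Row 3: attacked by (1,7)→{5,7,9}; (2,2)→{1,2,3}; (4,6)→{5,6,7}; (6,3)→{3,6}. Safe: 4, 8. Place at column 8.
Row 5: attacked by (1,7)→{3,7}; (2,2)→{2,5}; (3,8)→{6,8}; (4,6)→{5,6,7}; (6,3)→{2,3,4}. Safe: 1, 9. Place at column 1.
Row 7: attacked by (1,7)→{1,7}; (2,2)→{2,7}; (3,8)→{4,8}; (4,6)→{3,6,9}; (5,1)→{1,3}; (6,3)→{2,3,4}. Safe: 5. Place at column 5.
Row 8: attacked by (1,7)→{7}; (2,2)→{2,8}; (3,8)→{3,8}; (4,6)→{2,6}; (5,1)→{1,4}; (6,3)→{1,3,5}; (7,5)→{4,5,6}. Safe: 9. Place at column 9.
Row 9: attacked by (1,7)→{7}; (2,2)→{2,9}; (3,8)→{2,8}; (4,6)→{1,6}; (5,1)→{1,5}; (6,3)→{3,6}; (7,5)→{3,5,7}; (8,9)→{8,9}. Safe: 4. Place at column 4.
Columns [7, 2, 8, 6, 1, 3, 5, 9, 4], r−c [-6, 0, -5, -2, 4, 3, 2, -1, 5], r+c [8, 4, 11, 10, 6, 9, 12, 17, 13] are all distinct, so no two queens attack.

(1,7) (2,2) (3,8) (4,6) (5,1) (6,3) (7,5) (8,9) (9,4)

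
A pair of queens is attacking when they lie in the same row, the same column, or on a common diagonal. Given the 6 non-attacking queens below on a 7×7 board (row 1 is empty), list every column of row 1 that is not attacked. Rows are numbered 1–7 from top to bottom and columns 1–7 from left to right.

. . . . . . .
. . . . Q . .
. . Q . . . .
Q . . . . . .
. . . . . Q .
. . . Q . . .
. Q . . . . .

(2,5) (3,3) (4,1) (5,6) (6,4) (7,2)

columns 7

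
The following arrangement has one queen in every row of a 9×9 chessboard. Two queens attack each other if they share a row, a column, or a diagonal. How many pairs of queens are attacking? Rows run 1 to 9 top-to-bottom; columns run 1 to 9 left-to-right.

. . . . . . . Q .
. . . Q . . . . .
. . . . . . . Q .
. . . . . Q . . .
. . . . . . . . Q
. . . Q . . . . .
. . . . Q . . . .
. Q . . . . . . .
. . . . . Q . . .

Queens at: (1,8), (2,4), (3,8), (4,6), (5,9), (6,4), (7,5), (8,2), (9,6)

8

Same column: (1,8)–(3,8) (column 8); (2,4)–(6,4) (column 4); (4,6)–(9,6) (column 6).
Same diagonal: (2,4)–(4,6) (|2−4| = |4−6| = 2); (4,6)–(6,4) (|4−6| = |6−4| = 2); (4,6)–(8,2) (|4−8| = |6−2| = 4); (6,4)–(7,5) (|6−7| = |4−5| = 1); (6,4)–(8,2) (|6−8| = |4−2| = 2).
Total attacking pairs: 8.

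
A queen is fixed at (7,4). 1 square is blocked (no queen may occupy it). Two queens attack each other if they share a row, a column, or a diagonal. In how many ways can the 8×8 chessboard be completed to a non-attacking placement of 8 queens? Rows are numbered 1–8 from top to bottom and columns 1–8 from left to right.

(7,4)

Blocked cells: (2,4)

8

Branch on row 1: col 1 → 0; col 2 → 0; col 3 → 3; col 5 → 3; col 6 → 1; col 7 → 0; col 8 → 1.
Sum: 0 + 0 + 3 + 3 + 1 + 0 + 1 = 8.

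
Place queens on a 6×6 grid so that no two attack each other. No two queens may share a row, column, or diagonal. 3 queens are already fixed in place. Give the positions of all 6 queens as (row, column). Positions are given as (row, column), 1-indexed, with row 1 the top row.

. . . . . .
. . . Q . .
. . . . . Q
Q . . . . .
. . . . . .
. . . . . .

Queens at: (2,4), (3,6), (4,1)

(1,2) (2,4) (3,6) (4,1) (5,3) (6,5)

Row 1: attacked by (2,4)→{3,4,5}; (3,6)→{4,6}; (4,1)→{1,4}. Safe: 2. Place at column 2.
Row 5: attacked by (1,2)→{2,6}; (2,4)→{1,4}; (3,6)→{4,6}; (4,1)→{1,2}. Safe: 3, 5. Place at column 3.
Row 6: attacked by (1,2)→{2}; (2,4)→{4}; (3,6)→{3,6}; (4,1)→{1,3}; (5,3)→{2,3,4}. Safe: 5. Place at column 5.
Columns [2, 4, 6, 1, 3, 5], r−c [-1, -2, -3, 3, 2, 1], r+c [3, 6, 9, 5, 8, 11] are all distinct, so no two queens attack.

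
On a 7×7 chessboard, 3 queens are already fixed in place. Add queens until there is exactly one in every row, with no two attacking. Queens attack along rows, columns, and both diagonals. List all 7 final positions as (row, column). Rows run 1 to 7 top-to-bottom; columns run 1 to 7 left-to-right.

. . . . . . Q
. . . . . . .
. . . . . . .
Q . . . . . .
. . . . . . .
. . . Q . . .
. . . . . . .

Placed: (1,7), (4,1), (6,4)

Row 2: attacked by (1,7)→{6,7}; (4,1)→{1,3}; (6,4)→{4}. Safe: 2, 5. Place at column 5.
Row 3: attacked by (1,7)→{5,7}; (2,5)→{4,5,6}; (4,1)→{1,2}; (6,4)→{1,4,7}. Safe: 3. Place at column 3.
Row 5: attacked by (1,7)→{3,7}; (2,5)→{2,5}; (3,3)→{1,3,5}; (4,1)→{1,2}; (6,4)→{3,4,5}. Safe: 6. Place at column 6.
Row 7: attacked by (1,7)→{1,7}; (2,5)→{5}; (3,3)→{3,7}; (4,1)→{1,4}; (5,6)→{4,6}; (6,4)→{3,4,5}. Safe: 2. Place at column 2.
Columns [7, 5, 3, 1, 6, 4, 2], r−c [-6, -3, 0, 3, -1, 2, 5], r+c [8, 7, 6, 5, 11, 10, 9] are all distinct, so no two queens attack.

(1,7) (2,5) (3,3) (4,1) (5,6) (6,4) (7,2)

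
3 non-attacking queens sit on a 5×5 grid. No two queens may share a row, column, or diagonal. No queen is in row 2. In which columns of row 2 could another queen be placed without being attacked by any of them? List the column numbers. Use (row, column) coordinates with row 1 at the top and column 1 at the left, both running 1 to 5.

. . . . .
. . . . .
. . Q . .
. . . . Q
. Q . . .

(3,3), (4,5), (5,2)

(3,3) attacks row 2 at column 3 and diagonals 2, 4.
(4,5) attacks row 2 at column 5 and diagonals 3.
(5,2) attacks row 2 at column 2 and diagonals 5.
Attacked columns: {2, 3, 4, 5}. Safe: {1}.

columns 1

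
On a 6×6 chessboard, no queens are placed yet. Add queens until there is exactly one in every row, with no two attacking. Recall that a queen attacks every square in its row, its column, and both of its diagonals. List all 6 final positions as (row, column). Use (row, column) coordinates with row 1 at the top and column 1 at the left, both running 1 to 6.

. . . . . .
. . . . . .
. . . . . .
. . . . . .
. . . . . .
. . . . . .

(1,3) (2,6) (3,2) (4,5) (5,1) (6,4)

Row 1: Safe: 1, 2, 3, 4, 5, 6. Place at column 3.
Row 2: attacked by (1,3)→{2,3,4}. Safe: 1, 5, 6. Place at column 6.
Row 3: attacked by (1,3)→{1,3,5}; (2,6)→{5,6}. Safe: 2, 4. Place at column 2.
Row 4: attacked by (1,3)→{3,6}; (2,6)→{4,6}; (3,2)→{1,2,3}. Safe: 5. Place at column 5.
Row 5: attacked by (1,3)→{3}; (2,6)→{3,6}; (3,2)→{2,4}; (4,5)→{4,5,6}. Safe: 1. Place at column 1.
Row 6: attacked by (1,3)→{3}; (2,6)→{2,6}; (3,2)→{2,5}; (4,5)→{3,5}; (5,1)→{1,2}. Safe: 4. Place at column 4.
Columns [3, 6, 2, 5, 1, 4], r−c [-2, -4, 1, -1, 4, 2], r+c [4, 8, 5, 9, 6, 10] are all distinct, so no two queens attack.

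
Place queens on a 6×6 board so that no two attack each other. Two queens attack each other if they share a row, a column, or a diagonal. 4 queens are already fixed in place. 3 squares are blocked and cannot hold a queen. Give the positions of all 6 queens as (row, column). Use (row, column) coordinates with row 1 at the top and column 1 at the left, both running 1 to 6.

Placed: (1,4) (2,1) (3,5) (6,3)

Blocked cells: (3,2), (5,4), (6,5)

Row 4: attacked by (1,4)→{1,4}; (2,1)→{1,3}; (3,5)→{4,5,6}; (6,3)→{1,3,5}. Safe: 2. Place at column 2.
Row 5: attacked by (1,4)→{4}; (2,1)→{1,4}; (3,5)→{3,5}; (4,2)→{1,2,3}; (6,3)→{2,3,4}. Blocked: 4. Safe: 6. Place at column 6.
Columns [4, 1, 5, 2, 6, 3], r−c [-3, 1, -2, 2, -1, 3], r+c [5, 3, 8, 6, 11, 9] are all distinct, so no two queens attack.

(1,4) (2,1) (3,5) (4,2) (5,6) (6,3)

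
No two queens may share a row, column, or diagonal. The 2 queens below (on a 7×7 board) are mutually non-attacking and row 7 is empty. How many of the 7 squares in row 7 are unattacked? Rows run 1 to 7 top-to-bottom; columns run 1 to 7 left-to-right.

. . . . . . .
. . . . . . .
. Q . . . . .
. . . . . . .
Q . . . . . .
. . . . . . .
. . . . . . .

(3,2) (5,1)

(3,2) attacks row 7 at column 2 and diagonals 6.
(5,1) attacks row 7 at column 1 and diagonals 3.
Attacked columns: {1, 2, 3, 6}. Safe: {4, 5, 7}.

3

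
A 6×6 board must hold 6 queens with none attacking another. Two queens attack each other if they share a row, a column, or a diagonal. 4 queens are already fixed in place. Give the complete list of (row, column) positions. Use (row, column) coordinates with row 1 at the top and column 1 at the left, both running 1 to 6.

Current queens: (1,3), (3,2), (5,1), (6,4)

(1,3) (2,6) (3,2) (4,5) (5,1) (6,4)

Row 2: attacked by (1,3)→{2,3,4}; (3,2)→{1,2,3}; (5,1)→{1,4}; (6,4)→{4}. Safe: 5, 6. Place at column 6.
Row 4: attacked by (1,3)→{3,6}; (2,6)→{4,6}; (3,2)→{1,2,3}; (5,1)→{1,2}; (6,4)→{2,4,6}. Safe: 5. Place at column 5.
Columns [3, 6, 2, 5, 1, 4], r−c [-2, -4, 1, -1, 4, 2], r+c [4, 8, 5, 9, 6, 10] are all distinct, so no two queens attack.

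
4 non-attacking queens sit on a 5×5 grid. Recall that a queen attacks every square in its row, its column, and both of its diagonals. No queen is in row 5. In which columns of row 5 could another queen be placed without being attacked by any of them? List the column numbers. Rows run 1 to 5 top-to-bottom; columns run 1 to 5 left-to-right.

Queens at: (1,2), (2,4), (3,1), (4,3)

(1,2) attacks row 5 at column 2.
(2,4) attacks row 5 at column 4 and diagonals 1.
(3,1) attacks row 5 at column 1 and diagonals 3.
(4,3) attacks row 5 at column 3 and diagonals 2, 4.
Attacked columns: {1, 2, 3, 4}. Safe: {5}.

columns 5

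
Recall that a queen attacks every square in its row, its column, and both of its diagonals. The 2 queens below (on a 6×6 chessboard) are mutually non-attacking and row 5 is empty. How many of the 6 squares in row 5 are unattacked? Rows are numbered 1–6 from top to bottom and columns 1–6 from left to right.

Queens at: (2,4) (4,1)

(2,4) attacks row 5 at column 4 and diagonals 1.
(4,1) attacks row 5 at column 1 and diagonals 2.
Attacked columns: {1, 2, 4}. Safe: {3, 5, 6}.

3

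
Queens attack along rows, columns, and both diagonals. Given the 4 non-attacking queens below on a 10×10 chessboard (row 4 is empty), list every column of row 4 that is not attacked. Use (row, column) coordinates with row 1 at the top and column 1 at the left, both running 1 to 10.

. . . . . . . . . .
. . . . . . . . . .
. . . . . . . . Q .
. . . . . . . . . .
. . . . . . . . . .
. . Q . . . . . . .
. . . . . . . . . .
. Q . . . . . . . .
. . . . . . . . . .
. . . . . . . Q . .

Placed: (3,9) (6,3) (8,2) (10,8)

(3,9) attacks row 4 at column 9 and diagonals 8, 10.
(6,3) attacks row 4 at column 3 and diagonals 1, 5.
(8,2) attacks row 4 at column 2 and diagonals 6.
(10,8) attacks row 4 at column 8 and diagonals 2.
Attacked columns: {1, 2, 3, 5, 6, 8, 9, 10}. Safe: {4, 7}.

columns 4, 7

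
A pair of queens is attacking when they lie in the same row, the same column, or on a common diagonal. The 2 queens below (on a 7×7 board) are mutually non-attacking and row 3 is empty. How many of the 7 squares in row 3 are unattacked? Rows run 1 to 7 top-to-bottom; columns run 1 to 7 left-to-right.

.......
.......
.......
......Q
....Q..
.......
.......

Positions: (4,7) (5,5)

3

(4,7) attacks row 3 at column 7 and diagonals 6.
(5,5) attacks row 3 at column 5 and diagonals 3, 7.
Attacked columns: {3, 5, 6, 7}. Safe: {1, 2, 4}.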